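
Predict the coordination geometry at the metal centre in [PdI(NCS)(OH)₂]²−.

square planar

Summing ligand charges against the −2 overall charge gives an oxidation state of +2 for palladium.
Pd sits in group 10, so the d-electron count is 10 − 2 = 8.
With 4 monodentate ligands the coordination number is 4.
A 4d d⁸ ion has a large crystal-field splitting; square planar leaves the high-energy d_{x²−y²} orbital empty and maximises CFSE.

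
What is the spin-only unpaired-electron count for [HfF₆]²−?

0 unpaired electrons

Summing ligand charges against the −2 overall charge gives an oxidation state of +4 for hafnium.
Group 4 minus oxidation state 4 gives a d⁰ configuration.
In an octahedral field the d⁰ configuration is t₂g⁰e_g⁰, giving 0 unpaired electrons.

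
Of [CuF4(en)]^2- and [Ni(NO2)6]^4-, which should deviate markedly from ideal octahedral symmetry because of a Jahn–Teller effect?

[CuF4(en)]^2-

[CuF4(en)]^2-: Ligand charges: each fluoride is −1; ethylenediamine is neutral. With an overall charge of −2 the copper centre must be in the +2 oxidation state. Group 11 minus oxidation state 2 gives a d⁹ configuration. The t₂g⁶e_g³ configuration has an unevenly filled e_g set; the Jahn–Teller theorem predicts a tetragonal distortion (typically axial elongation) to lift the degeneracy.
[Ni(NO2)6]^4-: Each nitro (N-bound nitrite) is −1; balancing the −4 overall charge requires Ni(II). Nickel is a group-10 element; Ni(II) is therefore d⁸. The d⁸ configuration leaves the e_g set evenly filled (or empty) — no strong Jahn–Teller driving force.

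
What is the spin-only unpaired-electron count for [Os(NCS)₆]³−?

Ligand charges: each isothiocyanate is −1. With an overall charge of −3 the osmium centre must be in the +3 oxidation state.
Group 8 minus oxidation state 3 gives a d⁵ configuration.
The spin state decides the count: a 5d ion has a large Δₒ and is invariably low-spin.
An octahedral low-spin d⁵ ion is t₂g⁵e_g⁰, giving 1 unpaired electron.

1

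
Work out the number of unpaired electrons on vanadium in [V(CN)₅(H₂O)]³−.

Ligand charges: each cyanide is −1; water is neutral. With an overall charge of −3 the vanadium centre must be in the +2 oxidation state.
Vanadium is a group-5 element; V(II) is therefore d³.
In an octahedral field the d³ configuration is t₂g³e_g⁰ (only one arrangement possible), giving 3 unpaired electrons.

3 unpaired electrons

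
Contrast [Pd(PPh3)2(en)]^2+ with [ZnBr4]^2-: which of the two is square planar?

[Pd(PPh3)2(en)]^2+

For [Pd(PPh3)2(en)]^2+: Triphenylphosphine is neutral; ethylenediamine is neutral; balancing the +2 overall charge requires Pd(II). Palladium is a group-10 element; Pd(II) is therefore d⁸. A 4d d⁸ ion has a large crystal-field splitting; square planar leaves the high-energy d_{x²−y²} orbital empty and maximises CFSE. → square planar.
For [ZnBr4]^2-: Summing ligand charges against the −2 overall charge gives an oxidation state of +2 for zinc. Group 12 minus oxidation state 2 gives a d¹⁰ configuration. A d¹⁰ ion has no crystal-field stabilisation preference between square planar and tetrahedral, so four ligands adopt the sterically favoured tetrahedral geometry. → tetrahedral.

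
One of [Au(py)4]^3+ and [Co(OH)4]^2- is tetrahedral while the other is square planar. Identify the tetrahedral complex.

[Co(OH)4]^2-

For [Au(py)4]^3+: Summing ligand charges against the +3 overall charge gives an oxidation state of +3 for gold. Au sits in group 11, so the d-electron count is 11 − 3 = 8. A 5d d⁸ ion has a large crystal-field splitting; square planar leaves the high-energy d_{x²−y²} orbital empty and maximises CFSE. → square planar.
For [Co(OH)4]^2-: Each hydroxide is −1; balancing the −2 overall charge requires Co(II). Group 9 minus oxidation state 2 gives a d⁷ configuration. For a high-spin 3d d⁷ ion with weak-field ligands the small Δₜ gives little square-planar CFSE advantage, so four ligands adopt the sterically favoured tetrahedral geometry. → tetrahedral.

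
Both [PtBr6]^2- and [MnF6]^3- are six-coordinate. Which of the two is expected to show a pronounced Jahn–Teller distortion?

[MnF6]^3-

[PtBr6]^2-: Each bromide is −1; balancing the −2 overall charge requires Pt(IV). Platinum is a group-10 element; Pt(IV) is therefore d⁶. A 5d ion has a large Δₒ and is invariably low-spin. The d⁶ configuration leaves the e_g set evenly filled (or empty) — no strong Jahn–Teller driving force.
[MnF6]^3-: Ligand charges: each fluoride is −1. With an overall charge of −3 the manganese centre must be in the +3 oxidation state. Group 7 minus oxidation state 3 gives a d⁴ configuration. Fluoride is a weak-field ligand for a first-row metal, so the complex is high-spin. The t₂g³e_g¹ (high-spin) configuration has an unevenly filled e_g set; the Jahn–Teller theorem predicts a tetragonal distortion (typically axial elongation) to lift the degeneracy.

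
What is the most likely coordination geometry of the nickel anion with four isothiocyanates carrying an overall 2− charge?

Each isothiocyanate is −1; balancing the −2 overall charge requires Ni(II).
Group 10 minus oxidation state 2 gives a d⁸ configuration.
With 4 monodentate ligands the coordination number is 4.
Isothiocyanate is a weak-field ligand.
With weak-field ligands the CFSE gain from square planar is small, so a 3d d⁸ ion takes the sterically preferred tetrahedral geometry.

tetrahedral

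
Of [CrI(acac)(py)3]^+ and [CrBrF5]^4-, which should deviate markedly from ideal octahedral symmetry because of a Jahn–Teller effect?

[CrI(acac)(py)3]^+: Ligand charges: each iodide is −1; each acetylacetonate is −1; pyridine is neutral. With an overall charge of +1 the chromium centre must be in the +3 oxidation state. Chromium is a group-6 element; Cr(III) is therefore d³. The d³ configuration leaves the e_g set evenly filled (or empty) — no strong Jahn–Teller driving force.
[CrBrF5]^4-: Summing ligand charges against the −4 overall charge gives an oxidation state of +2 for chromium. Chromium is a group-6 element; Cr(II) is therefore d⁴. Bromide and fluoride are weak-field ligands for a first-row metal, so the complex is high-spin. The t₂g³e_g¹ (high-spin) configuration has an unevenly filled e_g set; the Jahn–Teller theorem predicts a tetragonal distortion (typically axial elongation) to lift the degeneracy.

[CrBrF5]^4-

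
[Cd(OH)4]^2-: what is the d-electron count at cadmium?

Summing ligand charges against the −2 overall charge gives an oxidation state of +2 for cadmium.
Cd sits in group 12, so the d-electron count is 12 − 2 = 10.

d¹⁰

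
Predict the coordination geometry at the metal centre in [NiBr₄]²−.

Summing ligand charges against the −2 overall charge gives an oxidation state of +2 for nickel.
Group 10 minus oxidation state 2 gives a d⁸ configuration.
Coordination number: 4.
Bromide is a weak-field ligand.
With weak-field ligands the CFSE gain from square planar is small, so a 3d d⁸ ion takes the sterically preferred tetrahedral geometry.

tetrahedral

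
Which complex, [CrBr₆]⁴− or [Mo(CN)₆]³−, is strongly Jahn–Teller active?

[CrBr₆]⁴−

[CrBr₆]⁴−: Summing ligand charges against the −4 overall charge gives an oxidation state of +2 for chromium. Chromium is a group-6 element; Cr(II) is therefore d⁴. Bromide is a weak-field ligand for a first-row metal, so the complex is high-spin. The t₂g³e_g¹ (high-spin) configuration has an unevenly filled e_g set; the Jahn–Teller theorem predicts a tetragonal distortion (typically axial elongation) to lift the degeneracy.
[Mo(CN)₆]³−: Summing ligand charges against the −3 overall charge gives an oxidation state of +3 for molybdenum. Mo sits in group 6, so the d-electron count is 6 − 3 = 3. The d³ configuration leaves the e_g set evenly filled (or empty) — no strong Jahn–Teller driving force.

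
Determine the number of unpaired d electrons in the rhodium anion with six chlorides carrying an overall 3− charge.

Summing ligand charges against the −3 overall charge gives an oxidation state of +3 for rhodium.
Rh sits in group 9, so the d-electron count is 9 − 3 = 6.
The spin state decides the count: a 4d ion has a large Δₒ and is invariably low-spin.
An octahedral low-spin d⁶ ion is t₂g⁶e_g⁰, giving 0 unpaired electrons.

0 unpaired electrons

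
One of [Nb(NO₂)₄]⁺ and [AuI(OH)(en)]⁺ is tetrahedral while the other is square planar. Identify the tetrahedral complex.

[Nb(NO₂)₄]⁺

For [Nb(NO₂)₄]⁺: Summing ligand charges against the +1 overall charge gives an oxidation state of +5 for niobium. Group 5 minus oxidation state 5 gives a d⁰ configuration. A d⁰ ion has no crystal-field stabilisation preference between square planar and tetrahedral, so four ligands adopt the sterically favoured tetrahedral geometry. → tetrahedral.
For [AuI(OH)(en)]⁺: Ligand charges: each iodide is −1; each hydroxide is −1; ethylenediamine is neutral. With an overall charge of +1 the gold centre must be in the +3 oxidation state. Group 11 minus oxidation state 3 gives a d⁸ configuration. A 5d d⁸ ion has a large crystal-field splitting; square planar leaves the high-energy d_{x²−y²} orbital empty and maximises CFSE. → square planar.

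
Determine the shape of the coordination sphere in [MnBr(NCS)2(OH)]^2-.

tetrahedral

Each bromide is −1; each isothiocyanate is −1; each hydroxide is −1; balancing the −2 overall charge requires Mn(II).
Manganese is a group-7 element; Mn(II) is therefore d⁵.
Coordination number: 4.
Bromide, hydroxide, and isothiocyanate are weak-field ligands.
A high-spin d⁵ ion has zero CFSE in either geometry, so four ligands adopt the sterically favoured tetrahedral geometry.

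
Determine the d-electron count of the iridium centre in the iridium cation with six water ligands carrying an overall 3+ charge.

d⁶

Ligand charges: water is neutral. With an overall charge of +3 the iridium centre must be in the +3 oxidation state.
Group 9 minus oxidation state 3 gives a d⁶ configuration.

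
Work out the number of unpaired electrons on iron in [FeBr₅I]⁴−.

Ligand charges: each bromide is −1; each iodide is −1. With an overall charge of −4 the iron centre must be in the +2 oxidation state.
Iron is a group-8 element; Fe(II) is therefore d⁶.
The spin state decides the count: Bromide and iodide are weak-field ligands for a first-row metal, so the complex is high-spin.
An octahedral high-spin d⁶ ion is t₂g⁴e_g², giving 4 unpaired electrons.

4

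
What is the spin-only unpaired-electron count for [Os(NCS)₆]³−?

1 unpaired electron

Each isothiocyanate is −1; balancing the −3 overall charge requires Os(III).
Os sits in group 8, so the d-electron count is 8 − 3 = 5.
The spin state decides the count: a 5d ion has a large Δₒ and is invariably low-spin.
An octahedral low-spin d⁵ ion is t₂g⁵e_g⁰, giving 1 unpaired electron.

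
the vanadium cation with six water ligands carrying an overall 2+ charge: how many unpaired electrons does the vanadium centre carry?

3

Ligand charges: water is neutral. With an overall charge of +2 the vanadium centre must be in the +2 oxidation state.
V sits in group 5, so the d-electron count is 5 − 2 = 3.
In an octahedral field the d³ configuration is t₂g³e_g⁰ (only one arrangement possible), giving 3 unpaired electrons.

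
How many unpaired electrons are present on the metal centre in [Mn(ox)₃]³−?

4

Ligand charges: each oxalate is −2. With an overall charge of −3 the manganese centre must be in the +3 oxidation state.
Manganese is a group-7 element; Mn(III) is therefore d⁴.
Counting donor atoms: 3×oxalate (bidentate) → 6 donors. Coordination number = 6.
The spin state decides the count: Oxalate is a weak-field ligand for a first-row metal, so the complex is high-spin.
An octahedral high-spin d⁴ ion is t₂g³e_g¹, giving 4 unpaired electrons.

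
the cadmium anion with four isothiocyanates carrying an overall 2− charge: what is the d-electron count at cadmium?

Each isothiocyanate is −1; balancing the −2 overall charge requires Cd(II).
Group 12 minus oxidation state 2 gives a d¹⁰ configuration.

d¹⁰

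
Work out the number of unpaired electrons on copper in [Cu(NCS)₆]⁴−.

1

Summing ligand charges against the −4 overall charge gives an oxidation state of +2 for copper.
Cu sits in group 11, so the d-electron count is 11 − 2 = 9.
In an octahedral field the d⁹ configuration is t₂g⁶e_g³ (only one arrangement possible), giving 1 unpaired electron.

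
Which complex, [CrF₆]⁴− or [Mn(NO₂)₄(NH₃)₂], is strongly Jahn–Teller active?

[CrF₆]⁴−: Summing ligand charges against the −4 overall charge gives an oxidation state of +2 for chromium. Cr sits in group 6, so the d-electron count is 6 − 2 = 4. Fluoride is a weak-field ligand for a first-row metal, so the complex is high-spin. The t₂g³e_g¹ (high-spin) configuration has an unevenly filled e_g set; the Jahn–Teller theorem predicts a tetragonal distortion (typically axial elongation) to lift the degeneracy.
[Mn(NO₂)₄(NH₃)₂]: Ligand charges: each nitro (N-bound nitrite) is −1; ammonia is neutral. With an overall charge of 0 the manganese centre must be in the +4 oxidation state. Group 7 minus oxidation state 4 gives a d³ configuration. The d³ configuration leaves the e_g set evenly filled (or empty) — no strong Jahn–Teller driving force.

[CrF₆]⁴−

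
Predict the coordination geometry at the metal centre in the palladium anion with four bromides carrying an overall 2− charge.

square planar

Each bromide is −1; balancing the −2 overall charge requires Pd(II).
Group 10 minus oxidation state 2 gives a d⁸ configuration.
With 4 monodentate ligands the coordination number is 4.
A 4d d⁸ ion has a large crystal-field splitting; square planar leaves the high-energy d_{x²−y²} orbital empty and maximises CFSE.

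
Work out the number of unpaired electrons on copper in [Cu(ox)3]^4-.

Each oxalate is −2; balancing the −4 overall charge requires Cu(II).
Group 11 minus oxidation state 2 gives a d⁹ configuration.
Counting donor atoms: 3×oxalate (bidentate) → 6 donors. Coordination number = 6.
In an octahedral field the d⁹ configuration is t₂g⁶e_g³ (only one arrangement possible), giving 1 unpaired electron.

1 unpaired electron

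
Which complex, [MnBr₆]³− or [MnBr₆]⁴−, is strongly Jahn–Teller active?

[MnBr₆]³−: Summing ligand charges against the −3 overall charge gives an oxidation state of +3 for manganese. Group 7 minus oxidation state 3 gives a d⁴ configuration. Bromide is a weak-field ligand for a first-row metal, so the complex is high-spin. The t₂g³e_g¹ (high-spin) configuration has an unevenly filled e_g set; the Jahn–Teller theorem predicts a tetragonal distortion (typically axial elongation) to lift the degeneracy.
[MnBr₆]⁴−: Summing ligand charges against the −4 overall charge gives an oxidation state of +2 for manganese. Manganese is a group-7 element; Mn(II) is therefore d⁵. Bromide is a weak-field ligand for a first-row metal, so the complex is high-spin. The d⁵ configuration leaves the e_g set evenly filled (or empty) — no strong Jahn–Teller driving force.

[MnBr₆]³−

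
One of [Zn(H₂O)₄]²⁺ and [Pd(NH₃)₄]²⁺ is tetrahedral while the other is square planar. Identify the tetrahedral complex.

For [Zn(H₂O)₄]²⁺: Summing ligand charges against the +2 overall charge gives an oxidation state of +2 for zinc. Zn sits in group 12, so the d-electron count is 12 − 2 = 10. A d¹⁰ ion has no crystal-field stabilisation preference between square planar and tetrahedral, so four ligands adopt the sterically favoured tetrahedral geometry. → tetrahedral.
For [Pd(NH₃)₄]²⁺: Summing ligand charges against the +2 overall charge gives an oxidation state of +2 for palladium. Group 10 minus oxidation state 2 gives a d⁸ configuration. A 4d d⁸ ion has a large crystal-field splitting; square planar leaves the high-energy d_{x²−y²} orbital empty and maximises CFSE. → square planar.

[Zn(H₂O)₄]²⁺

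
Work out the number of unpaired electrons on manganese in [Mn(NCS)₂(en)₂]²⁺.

Ligand charges: each isothiocyanate is −1; ethylenediamine is neutral. With an overall charge of +2 the manganese centre must be in the +4 oxidation state.
Manganese is a group-7 element; Mn(IV) is therefore d³.
Counting donor atoms: 2×isothiocyanate (monodentate) → 2 donors; 2×ethylenediamine (bidentate) → 4 donors. Coordination number = 6.
In an octahedral field the d³ configuration is t₂g³e_g⁰ (only one arrangement possible), giving 3 unpaired electrons.

3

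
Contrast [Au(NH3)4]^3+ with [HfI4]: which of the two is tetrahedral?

For [Au(NH3)4]^3+: Ligand charges: ammonia is neutral. With an overall charge of +3 the gold centre must be in the +3 oxidation state. Group 11 minus oxidation state 3 gives a d⁸ configuration. A 5d d⁸ ion has a large crystal-field splitting; square planar leaves the high-energy d_{x²−y²} orbital empty and maximises CFSE. → square planar.
For [HfI4]: Summing ligand charges against the 0 overall charge gives an oxidation state of +4 for hafnium. Group 4 minus oxidation state 4 gives a d⁰ configuration. A d⁰ ion has no crystal-field stabilisation preference between square planar and tetrahedral, so four ligands adopt the sterically favoured tetrahedral geometry. → tetrahedral.

[HfI4]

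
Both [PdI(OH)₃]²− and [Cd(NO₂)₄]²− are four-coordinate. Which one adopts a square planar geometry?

[PdI(OH)₃]²−

For [PdI(OH)₃]²−: Summing ligand charges against the −2 overall charge gives an oxidation state of +2 for palladium. Pd sits in group 10, so the d-electron count is 10 − 2 = 8. A 4d d⁸ ion has a large crystal-field splitting; square planar leaves the high-energy d_{x²−y²} orbital empty and maximises CFSE. → square planar.
For [Cd(NO₂)₄]²−: Ligand charges: each nitro (N-bound nitrite) is −1. With an overall charge of −2 the cadmium centre must be in the +2 oxidation state. Cd sits in group 12, so the d-electron count is 12 − 2 = 10. A d¹⁰ ion has no crystal-field stabilisation preference between square planar and tetrahedral, so four ligands adopt the sterically favoured tetrahedral geometry. → tetrahedral.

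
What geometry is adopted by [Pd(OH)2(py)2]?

square planar

Each hydroxide is −1; pyridine is neutral; balancing the 0 overall charge requires Pd(II).
Group 10 minus oxidation state 2 gives a d⁸ configuration.
With 4 monodentate ligands the coordination number is 4.
A 4d d⁸ ion has a large crystal-field splitting; square planar leaves the high-energy d_{x²−y²} orbital empty and maximises CFSE.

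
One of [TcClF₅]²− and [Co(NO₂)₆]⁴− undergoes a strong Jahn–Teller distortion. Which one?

[Co(NO₂)₆]⁴−

[TcClF₅]²−: Each chloride is −1; each fluoride is −1; balancing the −2 overall charge requires Tc(IV). Tc sits in group 7, so the d-electron count is 7 − 4 = 3. The d³ configuration leaves the e_g set evenly filled (or empty) — no strong Jahn–Teller driving force.
[Co(NO₂)₆]⁴−: Each nitro (N-bound nitrite) is −1; balancing the −4 overall charge requires Co(II). Co sits in group 9, so the d-electron count is 9 − 2 = 7. Nitro (N-bound nitrite) is a strong-field ligand (high in the spectrochemical series) for a first-row metal, so the complex is low-spin. The t₂g⁶e_g¹ (low-spin) configuration has an unevenly filled e_g set; the Jahn–Teller theorem predicts a tetragonal distortion (typically axial elongation) to lift the degeneracy.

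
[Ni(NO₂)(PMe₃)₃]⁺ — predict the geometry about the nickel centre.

square planar

Each nitro (N-bound nitrite) is −1; trimethylphosphine is neutral; balancing the +1 overall charge requires Ni(II).
Nickel is a group-10 element; Ni(II) is therefore d⁸.
With 4 monodentate ligands the coordination number is 4.
Nitro (N-bound nitrite) and trimethylphosphine are strong-field ligands (high in the spectrochemical series).
A 3d d⁸ ion with strong-field ligands gains enough CFSE to favour square planar over tetrahedral.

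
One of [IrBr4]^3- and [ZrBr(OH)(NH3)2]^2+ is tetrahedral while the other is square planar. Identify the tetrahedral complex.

For [IrBr4]^3-: Each bromide is −1; balancing the −3 overall charge requires Ir(I). Ir sits in group 9, so the d-electron count is 9 − 1 = 8. A 5d d⁸ ion has a large crystal-field splitting; square planar leaves the high-energy d_{x²−y²} orbital empty and maximises CFSE. → square planar.
For [ZrBr(OH)(NH3)2]^2+: Summing ligand charges against the +2 overall charge gives an oxidation state of +4 for zirconium. Group 4 minus oxidation state 4 gives a d⁰ configuration. A d⁰ ion has no crystal-field stabilisation preference between square planar and tetrahedral, so four ligands adopt the sterically favoured tetrahedral geometry. → tetrahedral.

[ZrBr(OH)(NH3)2]^2+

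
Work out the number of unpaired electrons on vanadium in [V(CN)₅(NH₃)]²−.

Ligand charges: each cyanide is −1; ammonia is neutral. With an overall charge of −2 the vanadium centre must be in the +3 oxidation state.
Group 5 minus oxidation state 3 gives a d² configuration.
In an octahedral field the d² configuration is t₂g²e_g⁰ (only one arrangement possible), giving 2 unpaired electrons.

2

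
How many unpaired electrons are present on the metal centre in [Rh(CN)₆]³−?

Summing ligand charges against the −3 overall charge gives an oxidation state of +3 for rhodium.
Group 9 minus oxidation state 3 gives a d⁶ configuration.
The spin state decides the count: a 4d ion has a large Δₒ and is invariably low-spin.
An octahedral low-spin d⁶ ion is t₂g⁶e_g⁰, giving 0 unpaired electrons.

0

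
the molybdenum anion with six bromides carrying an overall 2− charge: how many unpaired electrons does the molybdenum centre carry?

2

Each bromide is −1; balancing the −2 overall charge requires Mo(IV).
Mo sits in group 6, so the d-electron count is 6 − 4 = 2.
In an octahedral field the d² configuration is t₂g²e_g⁰ (only one arrangement possible), giving 2 unpaired electrons.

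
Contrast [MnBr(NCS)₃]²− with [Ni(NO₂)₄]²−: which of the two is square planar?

For [MnBr(NCS)₃]²−: Summing ligand charges against the −2 overall charge gives an oxidation state of +2 for manganese. Manganese is a group-7 element; Mn(II) is therefore d⁵. A high-spin d⁵ ion has zero CFSE in either geometry, so four ligands adopt the sterically favoured tetrahedral geometry. → tetrahedral.
For [Ni(NO₂)₄]²−: Summing ligand charges against the −2 overall charge gives an oxidation state of +2 for nickel. Ni sits in group 10, so the d-electron count is 10 − 2 = 8. Nitro (N-bound nitrite) is a strong-field ligand (high in the spectrochemical series). A 3d d⁸ ion with strong-field ligands gains enough CFSE to favour square planar over tetrahedral. → square planar.

[Ni(NO₂)₄]²−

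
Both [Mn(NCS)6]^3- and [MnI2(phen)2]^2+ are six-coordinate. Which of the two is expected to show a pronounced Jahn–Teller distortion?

[Mn(NCS)6]^3-: Each isothiocyanate is −1; balancing the −3 overall charge requires Mn(III). Mn sits in group 7, so the d-electron count is 7 − 3 = 4. Isothiocyanate is a weak-field ligand for a first-row metal, so the complex is high-spin. The t₂g³e_g¹ (high-spin) configuration has an unevenly filled e_g set; the Jahn–Teller theorem predicts a tetragonal distortion (typically axial elongation) to lift the degeneracy.
[MnI2(phen)2]^2+: Each iodide is −1; 1,10-phenanthroline is neutral; balancing the +2 overall charge requires Mn(IV). Mn sits in group 7, so the d-electron count is 7 − 4 = 3. The d³ configuration leaves the e_g set evenly filled (or empty) — no strong Jahn–Teller driving force.

[Mn(NCS)6]^3-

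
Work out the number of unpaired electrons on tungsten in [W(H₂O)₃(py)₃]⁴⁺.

Ligand charges: water is neutral; pyridine is neutral. With an overall charge of +4 the tungsten centre must be in the +4 oxidation state.
Tungsten is a group-6 element; W(IV) is therefore d².
In an octahedral field the d² configuration is t₂g²e_g⁰ (only one arrangement possible), giving 2 unpaired electrons.

2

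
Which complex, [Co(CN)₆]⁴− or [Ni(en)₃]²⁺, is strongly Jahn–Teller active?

[Co(CN)₆]⁴−

[Co(CN)₆]⁴−: Summing ligand charges against the −4 overall charge gives an oxidation state of +2 for cobalt. Cobalt is a group-9 element; Co(II) is therefore d⁷. Cyanide is a strong-field ligand (high in the spectrochemical series) for a first-row metal, so the complex is low-spin. The t₂g⁶e_g¹ (low-spin) configuration has an unevenly filled e_g set; the Jahn–Teller theorem predicts a tetragonal distortion (typically axial elongation) to lift the degeneracy.
[Ni(en)₃]²⁺: Ligand charges: ethylenediamine is neutral. With an overall charge of +2 the nickel centre must be in the +2 oxidation state. Nickel is a group-10 element; Ni(II) is therefore d⁸. The d⁸ configuration leaves the e_g set evenly filled (or empty) — no strong Jahn–Teller driving force.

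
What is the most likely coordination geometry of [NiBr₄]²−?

Each bromide is −1; balancing the −2 overall charge requires Ni(II).
Group 10 minus oxidation state 2 gives a d⁸ configuration.
Coordination number: 4.
Bromide is a weak-field ligand.
With weak-field ligands the CFSE gain from square planar is small, so a 3d d⁸ ion takes the sterically preferred tetrahedral geometry.

tetrahedral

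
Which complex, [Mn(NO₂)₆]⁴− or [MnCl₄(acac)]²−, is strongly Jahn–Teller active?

[Mn(NO₂)₆]⁴−: Ligand charges: each nitro (N-bound nitrite) is −1. With an overall charge of −4 the manganese centre must be in the +2 oxidation state. Manganese is a group-7 element; Mn(II) is therefore d⁵. Nitro (N-bound nitrite) is a strong-field ligand (high in the spectrochemical series) for a first-row metal, so the complex is low-spin. The d⁵ configuration leaves the e_g set evenly filled (or empty) — no strong Jahn–Teller driving force.
[MnCl₄(acac)]²−: Summing ligand charges against the −2 overall charge gives an oxidation state of +3 for manganese. Mn sits in group 7, so the d-electron count is 7 − 3 = 4. Acetylacetonate and chloride are weak-field ligands for a first-row metal, so the complex is high-spin. The t₂g³e_g¹ (high-spin) configuration has an unevenly filled e_g set; the Jahn–Teller theorem predicts a tetragonal distortion (typically axial elongation) to lift the degeneracy.

[MnCl₄(acac)]²−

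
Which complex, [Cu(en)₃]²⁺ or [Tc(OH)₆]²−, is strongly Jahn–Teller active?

[Cu(en)₃]²⁺

[Cu(en)₃]²⁺: Ethylenediamine is neutral; balancing the +2 overall charge requires Cu(II). Group 11 minus oxidation state 2 gives a d⁹ configuration. The t₂g⁶e_g³ configuration has an unevenly filled e_g set; the Jahn–Teller theorem predicts a tetragonal distortion (typically axial elongation) to lift the degeneracy.
[Tc(OH)₆]²−: Summing ligand charges against the −2 overall charge gives an oxidation state of +4 for technetium. Technetium is a group-7 element; Tc(IV) is therefore d³. The d³ configuration leaves the e_g set evenly filled (or empty) — no strong Jahn–Teller driving force.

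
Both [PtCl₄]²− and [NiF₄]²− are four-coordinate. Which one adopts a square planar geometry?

[PtCl₄]²−

For [PtCl₄]²−: Summing ligand charges against the −2 overall charge gives an oxidation state of +2 for platinum. Pt sits in group 10, so the d-electron count is 10 − 2 = 8. A 5d d⁸ ion has a large crystal-field splitting; square planar leaves the high-energy d_{x²−y²} orbital empty and maximises CFSE. → square planar.
For [NiF₄]²−: Summing ligand charges against the −2 overall charge gives an oxidation state of +2 for nickel. Group 10 minus oxidation state 2 gives a d⁸ configuration. Fluoride is a weak-field ligand. With weak-field ligands the CFSE gain from square planar is small, so a 3d d⁸ ion takes the sterically preferred tetrahedral geometry. → tetrahedral.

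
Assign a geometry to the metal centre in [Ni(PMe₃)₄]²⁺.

square planar

Trimethylphosphine is neutral; balancing the +2 overall charge requires Ni(II).
Ni sits in group 10, so the d-electron count is 10 − 2 = 8.
With 4 monodentate ligands the coordination number is 4.
Trimethylphosphine is a strong-field ligand (high in the spectrochemical series).
A 3d d⁸ ion with strong-field ligands gains enough CFSE to favour square planar over tetrahedral.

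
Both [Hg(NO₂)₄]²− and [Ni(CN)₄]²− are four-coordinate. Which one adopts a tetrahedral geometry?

[Hg(NO₂)₄]²−

For [Hg(NO₂)₄]²−: Summing ligand charges against the −2 overall charge gives an oxidation state of +2 for mercury. Group 12 minus oxidation state 2 gives a d¹⁰ configuration. A d¹⁰ ion has no crystal-field stabilisation preference between square planar and tetrahedral, so four ligands adopt the sterically favoured tetrahedral geometry. → tetrahedral.
For [Ni(CN)₄]²−: Ligand charges: each cyanide is −1. With an overall charge of −2 the nickel centre must be in the +2 oxidation state. Ni sits in group 10, so the d-electron count is 10 − 2 = 8. Cyanide is a strong-field ligand (high in the spectrochemical series). A 3d d⁸ ion with strong-field ligands gains enough CFSE to favour square planar over tetrahedral. → square planar.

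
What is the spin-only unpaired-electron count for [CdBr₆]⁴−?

Each bromide is −1; balancing the −4 overall charge requires Cd(II).
Cadmium is a group-12 element; Cd(II) is therefore d¹⁰.
In an octahedral field the d¹⁰ configuration is t₂g⁶e_g⁴, giving 0 unpaired electrons.

0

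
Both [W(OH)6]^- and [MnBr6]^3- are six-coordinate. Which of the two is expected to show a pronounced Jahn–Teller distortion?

[W(OH)6]^-: Ligand charges: each hydroxide is −1. With an overall charge of −1 the tungsten centre must be in the +5 oxidation state. W sits in group 6, so the d-electron count is 6 − 5 = 1. The d¹ configuration leaves the e_g set evenly filled (or empty) — no strong Jahn–Teller driving force.
[MnBr6]^3-: Each bromide is −1; balancing the −3 overall charge requires Mn(III). Mn sits in group 7, so the d-electron count is 7 − 3 = 4. Bromide is a weak-field ligand for a first-row metal, so the complex is high-spin. The t₂g³e_g¹ (high-spin) configuration has an unevenly filled e_g set; the Jahn–Teller theorem predicts a tetragonal distortion (typically axial elongation) to lift the degeneracy.

[MnBr6]^3-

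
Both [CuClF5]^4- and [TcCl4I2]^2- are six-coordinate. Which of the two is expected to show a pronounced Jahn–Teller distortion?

[CuClF5]^4-

[CuClF5]^4-: Summing ligand charges against the −4 overall charge gives an oxidation state of +2 for copper. Cu sits in group 11, so the d-electron count is 11 − 2 = 9. The t₂g⁶e_g³ configuration has an unevenly filled e_g set; the Jahn–Teller theorem predicts a tetragonal distortion (typically axial elongation) to lift the degeneracy.
[TcCl4I2]^2-: Summing ligand charges against the −2 overall charge gives an oxidation state of +4 for technetium. Tc sits in group 7, so the d-electron count is 7 − 4 = 3. The d³ configuration leaves the e_g set evenly filled (or empty) — no strong Jahn–Teller driving force.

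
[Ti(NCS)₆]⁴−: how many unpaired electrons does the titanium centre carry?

Ligand charges: each isothiocyanate is −1. With an overall charge of −4 the titanium centre must be in the +2 oxidation state.
Ti sits in group 4, so the d-electron count is 4 − 2 = 2.
In an octahedral field the d² configuration is t₂g²e_g⁰ (only one arrangement possible), giving 2 unpaired electrons.

2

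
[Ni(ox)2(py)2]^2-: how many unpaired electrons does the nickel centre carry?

Summing ligand charges against the −2 overall charge gives an oxidation state of +2 for nickel.
Nickel is a group-10 element; Ni(II) is therefore d⁸.
Counting donor atoms: 2×oxalate (bidentate) → 4 donors; 2×pyridine (monodentate) → 2 donors. Coordination number = 6.
In an octahedral field the d⁸ configuration is t₂g⁶e_g² (only one arrangement possible), giving 2 unpaired electrons.

2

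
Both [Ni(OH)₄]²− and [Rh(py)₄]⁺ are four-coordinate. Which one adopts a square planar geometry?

For [Ni(OH)₄]²−: Ligand charges: each hydroxide is −1. With an overall charge of −2 the nickel centre must be in the +2 oxidation state. Group 10 minus oxidation state 2 gives a d⁸ configuration. Hydroxide is a weak-field ligand. With weak-field ligands the CFSE gain from square planar is small, so a 3d d⁸ ion takes the sterically preferred tetrahedral geometry. → tetrahedral.
For [Rh(py)₄]⁺: Pyridine is neutral; balancing the +1 overall charge requires Rh(I). Rhodium is a group-9 element; Rh(I) is therefore d⁸. A 4d d⁸ ion has a large crystal-field splitting; square planar leaves the high-energy d_{x²−y²} orbital empty and maximises CFSE. → square planar.

[Rh(py)₄]⁺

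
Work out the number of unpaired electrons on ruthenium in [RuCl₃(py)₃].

1 unpaired electron

Summing ligand charges against the 0 overall charge gives an oxidation state of +3 for ruthenium.
Ru sits in group 8, so the d-electron count is 8 − 3 = 5.
The spin state decides the count: a 4d ion has a large Δₒ and is invariably low-spin.
An octahedral low-spin d⁵ ion is t₂g⁵e_g⁰, giving 1 unpaired electron.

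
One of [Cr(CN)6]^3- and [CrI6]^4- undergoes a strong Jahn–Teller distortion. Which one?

[Cr(CN)6]^3-: Summing ligand charges against the −3 overall charge gives an oxidation state of +3 for chromium. Group 6 minus oxidation state 3 gives a d³ configuration. The d³ configuration leaves the e_g set evenly filled (or empty) — no strong Jahn–Teller driving force.
[CrI6]^4-: Each iodide is −1; balancing the −4 overall charge requires Cr(II). Group 6 minus oxidation state 2 gives a d⁴ configuration. Iodide is a weak-field ligand for a first-row metal, so the complex is high-spin. The t₂g³e_g¹ (high-spin) configuration has an unevenly filled e_g set; the Jahn–Teller theorem predicts a tetragonal distortion (typically axial elongation) to lift the degeneracy.

[CrI6]^4-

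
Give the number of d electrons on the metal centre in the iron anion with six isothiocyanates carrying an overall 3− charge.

Ligand charges: each isothiocyanate is −1. With an overall charge of −3 the iron centre must be in the +3 oxidation state.
Iron is a group-8 element; Fe(III) is therefore d⁵.

d5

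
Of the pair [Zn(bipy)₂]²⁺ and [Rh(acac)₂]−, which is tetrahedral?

[Zn(bipy)₂]²⁺

For [Zn(bipy)₂]²⁺: Summing ligand charges against the +2 overall charge gives an oxidation state of +2 for zinc. Group 12 minus oxidation state 2 gives a d¹⁰ configuration. A d¹⁰ ion has no crystal-field stabilisation preference between square planar and tetrahedral, so four ligands adopt the sterically favoured tetrahedral geometry. → tetrahedral.
For [Rh(acac)₂]−: Each acetylacetonate is −1; balancing the −1 overall charge requires Rh(I). Rh sits in group 9, so the d-electron count is 9 − 1 = 8. A 4d d⁸ ion has a large crystal-field splitting; square planar leaves the high-energy d_{x²−y²} orbital empty and maximises CFSE. → square planar.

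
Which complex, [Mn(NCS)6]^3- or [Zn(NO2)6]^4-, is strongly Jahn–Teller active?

[Mn(NCS)6]^3-: Ligand charges: each isothiocyanate is −1. With an overall charge of −3 the manganese centre must be in the +3 oxidation state. Mn sits in group 7, so the d-electron count is 7 − 3 = 4. Isothiocyanate is a weak-field ligand for a first-row metal, so the complex is high-spin. The t₂g³e_g¹ (high-spin) configuration has an unevenly filled e_g set; the Jahn–Teller theorem predicts a tetragonal distortion (typically axial elongation) to lift the degeneracy.
[Zn(NO2)6]^4-: Each nitro (N-bound nitrite) is −1; balancing the −4 overall charge requires Zn(II). Zn sits in group 12, so the d-electron count is 12 − 2 = 10. The d¹⁰ configuration leaves the e_g set evenly filled (or empty) — no strong Jahn–Teller driving force.

[Mn(NCS)6]^3-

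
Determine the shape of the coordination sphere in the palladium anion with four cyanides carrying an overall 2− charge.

Summing ligand charges against the −2 overall charge gives an oxidation state of +2 for palladium.
Group 10 minus oxidation state 2 gives a d⁸ configuration.
Coordination number: 4.
A 4d d⁸ ion has a large crystal-field splitting; square planar leaves the high-energy d_{x²−y²} orbital empty and maximises CFSE.

square planar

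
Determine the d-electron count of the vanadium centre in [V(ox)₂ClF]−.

Ligand charges: each oxalate is −2; each chloride is −1; each fluoride is −1. With an overall charge of −1 the vanadium centre must be in the +5 oxidation state.
Group 5 minus oxidation state 5 gives a d⁰ configuration.

d0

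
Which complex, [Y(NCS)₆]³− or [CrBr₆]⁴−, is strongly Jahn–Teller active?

[CrBr₆]⁴−

[Y(NCS)₆]³−: Ligand charges: each isothiocyanate is −1. With an overall charge of −3 the yttrium centre must be in the +3 oxidation state. Y sits in group 3, so the d-electron count is 3 − 3 = 0. The d⁰ configuration leaves the e_g set evenly filled (or empty) — no strong Jahn–Teller driving force.
[CrBr₆]⁴−: Ligand charges: each bromide is −1. With an overall charge of −4 the chromium centre must be in the +2 oxidation state. Cr sits in group 6, so the d-electron count is 6 − 2 = 4. Bromide is a weak-field ligand for a first-row metal, so the complex is high-spin. The t₂g³e_g¹ (high-spin) configuration has an unevenly filled e_g set; the Jahn–Teller theorem predicts a tetragonal distortion (typically axial elongation) to lift the degeneracy.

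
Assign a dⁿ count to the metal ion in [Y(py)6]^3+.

Ligand charges: pyridine is neutral. With an overall charge of +3 the yttrium centre must be in the +3 oxidation state.
Yttrium is a group-3 element; Y(III) is therefore d⁰.

d⁰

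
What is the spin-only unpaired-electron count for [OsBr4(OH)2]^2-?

Summing ligand charges against the −2 overall charge gives an oxidation state of +4 for osmium.
Group 8 minus oxidation state 4 gives a d⁴ configuration.
The spin state decides the count: a 5d ion has a large Δₒ and is invariably low-spin.
An octahedral low-spin d⁴ ion is t₂g⁴e_g⁰, giving 2 unpaired electrons.

2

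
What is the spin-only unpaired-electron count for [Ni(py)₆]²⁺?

Ligand charges: pyridine is neutral. With an overall charge of +2 the nickel centre must be in the +2 oxidation state.
Group 10 minus oxidation state 2 gives a d⁸ configuration.
In an octahedral field the d⁸ configuration is t₂g⁶e_g² (only one arrangement possible), giving 2 unpaired electrons.

2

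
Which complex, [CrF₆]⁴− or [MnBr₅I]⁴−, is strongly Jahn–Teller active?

[CrF₆]⁴−

[CrF₆]⁴−: Summing ligand charges against the −4 overall charge gives an oxidation state of +2 for chromium. Chromium is a group-6 element; Cr(II) is therefore d⁴. Fluoride is a weak-field ligand for a first-row metal, so the complex is high-spin. The t₂g³e_g¹ (high-spin) configuration has an unevenly filled e_g set; the Jahn–Teller theorem predicts a tetragonal distortion (typically axial elongation) to lift the degeneracy.
[MnBr₅I]⁴−: Ligand charges: each bromide is −1; each iodide is −1. With an overall charge of −4 the manganese centre must be in the +2 oxidation state. Group 7 minus oxidation state 2 gives a d⁵ configuration. Bromide and iodide are weak-field ligands for a first-row metal, so the complex is high-spin. The d⁵ configuration leaves the e_g set evenly filled (or empty) — no strong Jahn–Teller driving force.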